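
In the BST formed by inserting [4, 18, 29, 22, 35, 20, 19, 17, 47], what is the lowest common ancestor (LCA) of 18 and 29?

Tree insertion order: [4, 18, 29, 22, 35, 20, 19, 17, 47]
Tree (level-order array): [4, None, 18, 17, 29, None, None, 22, 35, 20, None, None, 47, 19]
In a BST, the LCA of p=18, q=29 is the first node v on the
root-to-leaf path with p <= v <= q (go left if both < v, right if both > v).
Walk from root:
  at 4: both 18 and 29 > 4, go right
  at 18: 18 <= 18 <= 29, this is the LCA
LCA = 18


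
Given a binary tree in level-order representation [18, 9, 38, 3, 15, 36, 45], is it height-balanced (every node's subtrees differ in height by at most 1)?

Tree (level-order array): [18, 9, 38, 3, 15, 36, 45]
Definition: a tree is height-balanced if, at every node, |h(left) - h(right)| <= 1 (empty subtree has height -1).
Bottom-up per-node check:
  node 3: h_left=-1, h_right=-1, diff=0 [OK], height=0
  node 15: h_left=-1, h_right=-1, diff=0 [OK], height=0
  node 9: h_left=0, h_right=0, diff=0 [OK], height=1
  node 36: h_left=-1, h_right=-1, diff=0 [OK], height=0
  node 45: h_left=-1, h_right=-1, diff=0 [OK], height=0
  node 38: h_left=0, h_right=0, diff=0 [OK], height=1
  node 18: h_left=1, h_right=1, diff=0 [OK], height=2
All nodes satisfy the balance condition.
Result: Balanced


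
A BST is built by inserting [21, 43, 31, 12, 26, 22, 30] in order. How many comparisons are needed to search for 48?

Search path for 48: 21 -> 43
Found: False
Comparisons: 2


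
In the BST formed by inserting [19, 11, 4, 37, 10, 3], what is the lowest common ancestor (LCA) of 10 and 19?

Tree insertion order: [19, 11, 4, 37, 10, 3]
Tree (level-order array): [19, 11, 37, 4, None, None, None, 3, 10]
In a BST, the LCA of p=10, q=19 is the first node v on the
root-to-leaf path with p <= v <= q (go left if both < v, right if both > v).
Walk from root:
  at 19: 10 <= 19 <= 19, this is the LCA
LCA = 19


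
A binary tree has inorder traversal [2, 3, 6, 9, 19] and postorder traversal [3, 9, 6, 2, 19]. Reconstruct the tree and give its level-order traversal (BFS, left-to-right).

Inorder:   [2, 3, 6, 9, 19]
Postorder: [3, 9, 6, 2, 19]
Algorithm: postorder visits root last, so walk postorder right-to-left;
each value is the root of the current inorder slice — split it at that
value, recurse on the right subtree first, then the left.
Recursive splits:
  root=19; inorder splits into left=[2, 3, 6, 9], right=[]
  root=2; inorder splits into left=[], right=[3, 6, 9]
  root=6; inorder splits into left=[3], right=[9]
  root=9; inorder splits into left=[], right=[]
  root=3; inorder splits into left=[], right=[]
Reconstructed level-order: [19, 2, 6, 3, 9]


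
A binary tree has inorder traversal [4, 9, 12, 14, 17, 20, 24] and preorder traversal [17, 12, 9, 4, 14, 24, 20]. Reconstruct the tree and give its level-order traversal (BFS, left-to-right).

Inorder:  [4, 9, 12, 14, 17, 20, 24]
Preorder: [17, 12, 9, 4, 14, 24, 20]
Algorithm: preorder visits root first, so consume preorder in order;
for each root, split the current inorder slice at that value into
left-subtree inorder and right-subtree inorder, then recurse.
Recursive splits:
  root=17; inorder splits into left=[4, 9, 12, 14], right=[20, 24]
  root=12; inorder splits into left=[4, 9], right=[14]
  root=9; inorder splits into left=[4], right=[]
  root=4; inorder splits into left=[], right=[]
  root=14; inorder splits into left=[], right=[]
  root=24; inorder splits into left=[20], right=[]
  root=20; inorder splits into left=[], right=[]
Reconstructed level-order: [17, 12, 24, 9, 14, 20, 4]


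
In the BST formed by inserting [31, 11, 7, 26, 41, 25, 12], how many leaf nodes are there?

Tree built from: [31, 11, 7, 26, 41, 25, 12]
Tree (level-order array): [31, 11, 41, 7, 26, None, None, None, None, 25, None, 12]
Rule: A leaf has 0 children.
Per-node child counts:
  node 31: 2 child(ren)
  node 11: 2 child(ren)
  node 7: 0 child(ren)
  node 26: 1 child(ren)
  node 25: 1 child(ren)
  node 12: 0 child(ren)
  node 41: 0 child(ren)
Matching nodes: [7, 12, 41]
Count of leaf nodes: 3


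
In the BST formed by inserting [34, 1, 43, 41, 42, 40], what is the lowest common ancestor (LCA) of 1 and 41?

Tree insertion order: [34, 1, 43, 41, 42, 40]
Tree (level-order array): [34, 1, 43, None, None, 41, None, 40, 42]
In a BST, the LCA of p=1, q=41 is the first node v on the
root-to-leaf path with p <= v <= q (go left if both < v, right if both > v).
Walk from root:
  at 34: 1 <= 34 <= 41, this is the LCA
LCA = 34


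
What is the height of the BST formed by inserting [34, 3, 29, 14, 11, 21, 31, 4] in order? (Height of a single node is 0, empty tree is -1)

Insertion order: [34, 3, 29, 14, 11, 21, 31, 4]
Tree (level-order array): [34, 3, None, None, 29, 14, 31, 11, 21, None, None, 4]
Compute height bottom-up (empty subtree = -1):
  height(4) = 1 + max(-1, -1) = 0
  height(11) = 1 + max(0, -1) = 1
  height(21) = 1 + max(-1, -1) = 0
  height(14) = 1 + max(1, 0) = 2
  height(31) = 1 + max(-1, -1) = 0
  height(29) = 1 + max(2, 0) = 3
  height(3) = 1 + max(-1, 3) = 4
  height(34) = 1 + max(4, -1) = 5
Height = 5


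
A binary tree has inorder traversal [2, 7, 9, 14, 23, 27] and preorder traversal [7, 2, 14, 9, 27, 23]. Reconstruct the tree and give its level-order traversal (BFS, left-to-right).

Inorder:  [2, 7, 9, 14, 23, 27]
Preorder: [7, 2, 14, 9, 27, 23]
Algorithm: preorder visits root first, so consume preorder in order;
for each root, split the current inorder slice at that value into
left-subtree inorder and right-subtree inorder, then recurse.
Recursive splits:
  root=7; inorder splits into left=[2], right=[9, 14, 23, 27]
  root=2; inorder splits into left=[], right=[]
  root=14; inorder splits into left=[9], right=[23, 27]
  root=9; inorder splits into left=[], right=[]
  root=27; inorder splits into left=[23], right=[]
  root=23; inorder splits into left=[], right=[]
Reconstructed level-order: [7, 2, 14, 9, 27, 23]


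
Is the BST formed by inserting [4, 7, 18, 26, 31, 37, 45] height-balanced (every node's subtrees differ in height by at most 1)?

Tree (level-order array): [4, None, 7, None, 18, None, 26, None, 31, None, 37, None, 45]
Definition: a tree is height-balanced if, at every node, |h(left) - h(right)| <= 1 (empty subtree has height -1).
Bottom-up per-node check:
  node 45: h_left=-1, h_right=-1, diff=0 [OK], height=0
  node 37: h_left=-1, h_right=0, diff=1 [OK], height=1
  node 31: h_left=-1, h_right=1, diff=2 [FAIL (|-1-1|=2 > 1)], height=2
  node 26: h_left=-1, h_right=2, diff=3 [FAIL (|-1-2|=3 > 1)], height=3
  node 18: h_left=-1, h_right=3, diff=4 [FAIL (|-1-3|=4 > 1)], height=4
  node 7: h_left=-1, h_right=4, diff=5 [FAIL (|-1-4|=5 > 1)], height=5
  node 4: h_left=-1, h_right=5, diff=6 [FAIL (|-1-5|=6 > 1)], height=6
Node 31 violates the condition: |-1 - 1| = 2 > 1.
Result: Not balanced


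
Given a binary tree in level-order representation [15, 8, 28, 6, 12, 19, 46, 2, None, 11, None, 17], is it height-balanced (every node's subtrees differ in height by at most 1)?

Tree (level-order array): [15, 8, 28, 6, 12, 19, 46, 2, None, 11, None, 17]
Definition: a tree is height-balanced if, at every node, |h(left) - h(right)| <= 1 (empty subtree has height -1).
Bottom-up per-node check:
  node 2: h_left=-1, h_right=-1, diff=0 [OK], height=0
  node 6: h_left=0, h_right=-1, diff=1 [OK], height=1
  node 11: h_left=-1, h_right=-1, diff=0 [OK], height=0
  node 12: h_left=0, h_right=-1, diff=1 [OK], height=1
  node 8: h_left=1, h_right=1, diff=0 [OK], height=2
  node 17: h_left=-1, h_right=-1, diff=0 [OK], height=0
  node 19: h_left=0, h_right=-1, diff=1 [OK], height=1
  node 46: h_left=-1, h_right=-1, diff=0 [OK], height=0
  node 28: h_left=1, h_right=0, diff=1 [OK], height=2
  node 15: h_left=2, h_right=2, diff=0 [OK], height=3
All nodes satisfy the balance condition.
Result: Balanced


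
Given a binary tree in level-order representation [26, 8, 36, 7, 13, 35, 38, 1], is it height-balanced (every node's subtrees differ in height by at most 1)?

Tree (level-order array): [26, 8, 36, 7, 13, 35, 38, 1]
Definition: a tree is height-balanced if, at every node, |h(left) - h(right)| <= 1 (empty subtree has height -1).
Bottom-up per-node check:
  node 1: h_left=-1, h_right=-1, diff=0 [OK], height=0
  node 7: h_left=0, h_right=-1, diff=1 [OK], height=1
  node 13: h_left=-1, h_right=-1, diff=0 [OK], height=0
  node 8: h_left=1, h_right=0, diff=1 [OK], height=2
  node 35: h_left=-1, h_right=-1, diff=0 [OK], height=0
  node 38: h_left=-1, h_right=-1, diff=0 [OK], height=0
  node 36: h_left=0, h_right=0, diff=0 [OK], height=1
  node 26: h_left=2, h_right=1, diff=1 [OK], height=3
All nodes satisfy the balance condition.
Result: Balanced


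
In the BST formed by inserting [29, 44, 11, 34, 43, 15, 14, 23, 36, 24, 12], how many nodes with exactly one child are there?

Tree built from: [29, 44, 11, 34, 43, 15, 14, 23, 36, 24, 12]
Tree (level-order array): [29, 11, 44, None, 15, 34, None, 14, 23, None, 43, 12, None, None, 24, 36]
Rule: These are nodes with exactly 1 non-null child.
Per-node child counts:
  node 29: 2 child(ren)
  node 11: 1 child(ren)
  node 15: 2 child(ren)
  node 14: 1 child(ren)
  node 12: 0 child(ren)
  node 23: 1 child(ren)
  node 24: 0 child(ren)
  node 44: 1 child(ren)
  node 34: 1 child(ren)
  node 43: 1 child(ren)
  node 36: 0 child(ren)
Matching nodes: [11, 14, 23, 44, 34, 43]
Count of nodes with exactly one child: 6


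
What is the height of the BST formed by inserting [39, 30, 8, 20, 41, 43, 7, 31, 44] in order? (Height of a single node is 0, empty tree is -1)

Insertion order: [39, 30, 8, 20, 41, 43, 7, 31, 44]
Tree (level-order array): [39, 30, 41, 8, 31, None, 43, 7, 20, None, None, None, 44]
Compute height bottom-up (empty subtree = -1):
  height(7) = 1 + max(-1, -1) = 0
  height(20) = 1 + max(-1, -1) = 0
  height(8) = 1 + max(0, 0) = 1
  height(31) = 1 + max(-1, -1) = 0
  height(30) = 1 + max(1, 0) = 2
  height(44) = 1 + max(-1, -1) = 0
  height(43) = 1 + max(-1, 0) = 1
  height(41) = 1 + max(-1, 1) = 2
  height(39) = 1 + max(2, 2) = 3
Height = 3


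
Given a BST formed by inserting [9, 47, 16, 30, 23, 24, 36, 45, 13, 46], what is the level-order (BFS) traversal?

Tree insertion order: [9, 47, 16, 30, 23, 24, 36, 45, 13, 46]
Tree (level-order array): [9, None, 47, 16, None, 13, 30, None, None, 23, 36, None, 24, None, 45, None, None, None, 46]
BFS from the root, enqueuing left then right child of each popped node:
  queue [9] -> pop 9, enqueue [47], visited so far: [9]
  queue [47] -> pop 47, enqueue [16], visited so far: [9, 47]
  queue [16] -> pop 16, enqueue [13, 30], visited so far: [9, 47, 16]
  queue [13, 30] -> pop 13, enqueue [none], visited so far: [9, 47, 16, 13]
  queue [30] -> pop 30, enqueue [23, 36], visited so far: [9, 47, 16, 13, 30]
  queue [23, 36] -> pop 23, enqueue [24], visited so far: [9, 47, 16, 13, 30, 23]
  queue [36, 24] -> pop 36, enqueue [45], visited so far: [9, 47, 16, 13, 30, 23, 36]
  queue [24, 45] -> pop 24, enqueue [none], visited so far: [9, 47, 16, 13, 30, 23, 36, 24]
  queue [45] -> pop 45, enqueue [46], visited so far: [9, 47, 16, 13, 30, 23, 36, 24, 45]
  queue [46] -> pop 46, enqueue [none], visited so far: [9, 47, 16, 13, 30, 23, 36, 24, 45, 46]
Result: [9, 47, 16, 13, 30, 23, 36, 24, 45, 46]


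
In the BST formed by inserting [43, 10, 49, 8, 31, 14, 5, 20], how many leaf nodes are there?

Tree built from: [43, 10, 49, 8, 31, 14, 5, 20]
Tree (level-order array): [43, 10, 49, 8, 31, None, None, 5, None, 14, None, None, None, None, 20]
Rule: A leaf has 0 children.
Per-node child counts:
  node 43: 2 child(ren)
  node 10: 2 child(ren)
  node 8: 1 child(ren)
  node 5: 0 child(ren)
  node 31: 1 child(ren)
  node 14: 1 child(ren)
  node 20: 0 child(ren)
  node 49: 0 child(ren)
Matching nodes: [5, 20, 49]
Count of leaf nodes: 3


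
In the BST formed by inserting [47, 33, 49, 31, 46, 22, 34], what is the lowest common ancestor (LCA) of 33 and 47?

Tree insertion order: [47, 33, 49, 31, 46, 22, 34]
Tree (level-order array): [47, 33, 49, 31, 46, None, None, 22, None, 34]
In a BST, the LCA of p=33, q=47 is the first node v on the
root-to-leaf path with p <= v <= q (go left if both < v, right if both > v).
Walk from root:
  at 47: 33 <= 47 <= 47, this is the LCA
LCA = 47


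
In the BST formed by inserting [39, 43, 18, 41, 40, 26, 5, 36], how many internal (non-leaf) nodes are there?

Tree built from: [39, 43, 18, 41, 40, 26, 5, 36]
Tree (level-order array): [39, 18, 43, 5, 26, 41, None, None, None, None, 36, 40]
Rule: An internal node has at least one child.
Per-node child counts:
  node 39: 2 child(ren)
  node 18: 2 child(ren)
  node 5: 0 child(ren)
  node 26: 1 child(ren)
  node 36: 0 child(ren)
  node 43: 1 child(ren)
  node 41: 1 child(ren)
  node 40: 0 child(ren)
Matching nodes: [39, 18, 26, 43, 41]
Count of internal (non-leaf) nodes: 5


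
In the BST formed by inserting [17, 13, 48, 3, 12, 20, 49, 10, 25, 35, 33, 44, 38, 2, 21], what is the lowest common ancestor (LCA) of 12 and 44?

Tree insertion order: [17, 13, 48, 3, 12, 20, 49, 10, 25, 35, 33, 44, 38, 2, 21]
Tree (level-order array): [17, 13, 48, 3, None, 20, 49, 2, 12, None, 25, None, None, None, None, 10, None, 21, 35, None, None, None, None, 33, 44, None, None, 38]
In a BST, the LCA of p=12, q=44 is the first node v on the
root-to-leaf path with p <= v <= q (go left if both < v, right if both > v).
Walk from root:
  at 17: 12 <= 17 <= 44, this is the LCA
LCA = 17


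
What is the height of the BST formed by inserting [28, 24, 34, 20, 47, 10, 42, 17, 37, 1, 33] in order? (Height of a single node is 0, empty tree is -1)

Insertion order: [28, 24, 34, 20, 47, 10, 42, 17, 37, 1, 33]
Tree (level-order array): [28, 24, 34, 20, None, 33, 47, 10, None, None, None, 42, None, 1, 17, 37]
Compute height bottom-up (empty subtree = -1):
  height(1) = 1 + max(-1, -1) = 0
  height(17) = 1 + max(-1, -1) = 0
  height(10) = 1 + max(0, 0) = 1
  height(20) = 1 + max(1, -1) = 2
  height(24) = 1 + max(2, -1) = 3
  height(33) = 1 + max(-1, -1) = 0
  height(37) = 1 + max(-1, -1) = 0
  height(42) = 1 + max(0, -1) = 1
  height(47) = 1 + max(1, -1) = 2
  height(34) = 1 + max(0, 2) = 3
  height(28) = 1 + max(3, 3) = 4
Height = 4


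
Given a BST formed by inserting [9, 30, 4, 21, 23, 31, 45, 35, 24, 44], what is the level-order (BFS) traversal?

Tree insertion order: [9, 30, 4, 21, 23, 31, 45, 35, 24, 44]
Tree (level-order array): [9, 4, 30, None, None, 21, 31, None, 23, None, 45, None, 24, 35, None, None, None, None, 44]
BFS from the root, enqueuing left then right child of each popped node:
  queue [9] -> pop 9, enqueue [4, 30], visited so far: [9]
  queue [4, 30] -> pop 4, enqueue [none], visited so far: [9, 4]
  queue [30] -> pop 30, enqueue [21, 31], visited so far: [9, 4, 30]
  queue [21, 31] -> pop 21, enqueue [23], visited so far: [9, 4, 30, 21]
  queue [31, 23] -> pop 31, enqueue [45], visited so far: [9, 4, 30, 21, 31]
  queue [23, 45] -> pop 23, enqueue [24], visited so far: [9, 4, 30, 21, 31, 23]
  queue [45, 24] -> pop 45, enqueue [35], visited so far: [9, 4, 30, 21, 31, 23, 45]
  queue [24, 35] -> pop 24, enqueue [none], visited so far: [9, 4, 30, 21, 31, 23, 45, 24]
  queue [35] -> pop 35, enqueue [44], visited so far: [9, 4, 30, 21, 31, 23, 45, 24, 35]
  queue [44] -> pop 44, enqueue [none], visited so far: [9, 4, 30, 21, 31, 23, 45, 24, 35, 44]
Result: [9, 4, 30, 21, 31, 23, 45, 24, 35, 44]


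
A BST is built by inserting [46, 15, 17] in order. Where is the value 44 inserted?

Starting tree (level order): [46, 15, None, None, 17]
Insertion path: 46 -> 15 -> 17
Result: insert 44 as right child of 17
Final tree (level order): [46, 15, None, None, 17, None, 44]


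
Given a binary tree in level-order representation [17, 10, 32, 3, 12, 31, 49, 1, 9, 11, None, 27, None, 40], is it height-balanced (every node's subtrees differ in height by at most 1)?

Tree (level-order array): [17, 10, 32, 3, 12, 31, 49, 1, 9, 11, None, 27, None, 40]
Definition: a tree is height-balanced if, at every node, |h(left) - h(right)| <= 1 (empty subtree has height -1).
Bottom-up per-node check:
  node 1: h_left=-1, h_right=-1, diff=0 [OK], height=0
  node 9: h_left=-1, h_right=-1, diff=0 [OK], height=0
  node 3: h_left=0, h_right=0, diff=0 [OK], height=1
  node 11: h_left=-1, h_right=-1, diff=0 [OK], height=0
  node 12: h_left=0, h_right=-1, diff=1 [OK], height=1
  node 10: h_left=1, h_right=1, diff=0 [OK], height=2
  node 27: h_left=-1, h_right=-1, diff=0 [OK], height=0
  node 31: h_left=0, h_right=-1, diff=1 [OK], height=1
  node 40: h_left=-1, h_right=-1, diff=0 [OK], height=0
  node 49: h_left=0, h_right=-1, diff=1 [OK], height=1
  node 32: h_left=1, h_right=1, diff=0 [OK], height=2
  node 17: h_left=2, h_right=2, diff=0 [OK], height=3
All nodes satisfy the balance condition.
Result: Balanced


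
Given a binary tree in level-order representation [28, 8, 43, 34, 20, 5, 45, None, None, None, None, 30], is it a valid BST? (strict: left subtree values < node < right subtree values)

Level-order array: [28, 8, 43, 34, 20, 5, 45, None, None, None, None, 30]
Validate using subtree bounds (lo, hi): at each node, require lo < value < hi,
then recurse left with hi=value and right with lo=value.
Preorder trace (stopping at first violation):
  at node 28 with bounds (-inf, +inf): OK
  at node 8 with bounds (-inf, 28): OK
  at node 34 with bounds (-inf, 8): VIOLATION
Node 34 violates its bound: not (-inf < 34 < 8).
Result: Not a valid BST


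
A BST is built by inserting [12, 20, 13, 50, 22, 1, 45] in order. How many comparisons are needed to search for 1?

Search path for 1: 12 -> 1
Found: True
Comparisons: 2


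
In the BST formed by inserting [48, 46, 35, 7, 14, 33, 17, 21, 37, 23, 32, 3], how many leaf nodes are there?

Tree built from: [48, 46, 35, 7, 14, 33, 17, 21, 37, 23, 32, 3]
Tree (level-order array): [48, 46, None, 35, None, 7, 37, 3, 14, None, None, None, None, None, 33, 17, None, None, 21, None, 23, None, 32]
Rule: A leaf has 0 children.
Per-node child counts:
  node 48: 1 child(ren)
  node 46: 1 child(ren)
  node 35: 2 child(ren)
  node 7: 2 child(ren)
  node 3: 0 child(ren)
  node 14: 1 child(ren)
  node 33: 1 child(ren)
  node 17: 1 child(ren)
  node 21: 1 child(ren)
  node 23: 1 child(ren)
  node 32: 0 child(ren)
  node 37: 0 child(ren)
Matching nodes: [3, 32, 37]
Count of leaf nodes: 3


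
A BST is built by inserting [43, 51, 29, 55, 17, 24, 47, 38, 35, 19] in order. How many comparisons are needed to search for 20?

Search path for 20: 43 -> 29 -> 17 -> 24 -> 19
Found: False
Comparisons: 5


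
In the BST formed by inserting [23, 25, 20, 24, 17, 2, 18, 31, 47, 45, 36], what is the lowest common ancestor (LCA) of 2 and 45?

Tree insertion order: [23, 25, 20, 24, 17, 2, 18, 31, 47, 45, 36]
Tree (level-order array): [23, 20, 25, 17, None, 24, 31, 2, 18, None, None, None, 47, None, None, None, None, 45, None, 36]
In a BST, the LCA of p=2, q=45 is the first node v on the
root-to-leaf path with p <= v <= q (go left if both < v, right if both > v).
Walk from root:
  at 23: 2 <= 23 <= 45, this is the LCA
LCA = 23


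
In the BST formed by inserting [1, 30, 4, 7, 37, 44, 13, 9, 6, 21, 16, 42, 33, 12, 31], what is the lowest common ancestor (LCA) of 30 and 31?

Tree insertion order: [1, 30, 4, 7, 37, 44, 13, 9, 6, 21, 16, 42, 33, 12, 31]
Tree (level-order array): [1, None, 30, 4, 37, None, 7, 33, 44, 6, 13, 31, None, 42, None, None, None, 9, 21, None, None, None, None, None, 12, 16]
In a BST, the LCA of p=30, q=31 is the first node v on the
root-to-leaf path with p <= v <= q (go left if both < v, right if both > v).
Walk from root:
  at 1: both 30 and 31 > 1, go right
  at 30: 30 <= 30 <= 31, this is the LCA
LCA = 30


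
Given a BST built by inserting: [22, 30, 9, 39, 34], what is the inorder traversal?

Tree insertion order: [22, 30, 9, 39, 34]
Tree (level-order array): [22, 9, 30, None, None, None, 39, 34]
Inorder traversal: [9, 22, 30, 34, 39]


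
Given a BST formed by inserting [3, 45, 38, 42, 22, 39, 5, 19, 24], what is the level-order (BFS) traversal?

Tree insertion order: [3, 45, 38, 42, 22, 39, 5, 19, 24]
Tree (level-order array): [3, None, 45, 38, None, 22, 42, 5, 24, 39, None, None, 19]
BFS from the root, enqueuing left then right child of each popped node:
  queue [3] -> pop 3, enqueue [45], visited so far: [3]
  queue [45] -> pop 45, enqueue [38], visited so far: [3, 45]
  queue [38] -> pop 38, enqueue [22, 42], visited so far: [3, 45, 38]
  queue [22, 42] -> pop 22, enqueue [5, 24], visited so far: [3, 45, 38, 22]
  queue [42, 5, 24] -> pop 42, enqueue [39], visited so far: [3, 45, 38, 22, 42]
  queue [5, 24, 39] -> pop 5, enqueue [19], visited so far: [3, 45, 38, 22, 42, 5]
  queue [24, 39, 19] -> pop 24, enqueue [none], visited so far: [3, 45, 38, 22, 42, 5, 24]
  queue [39, 19] -> pop 39, enqueue [none], visited so far: [3, 45, 38, 22, 42, 5, 24, 39]
  queue [19] -> pop 19, enqueue [none], visited so far: [3, 45, 38, 22, 42, 5, 24, 39, 19]
Result: [3, 45, 38, 22, 42, 5, 24, 39, 19]


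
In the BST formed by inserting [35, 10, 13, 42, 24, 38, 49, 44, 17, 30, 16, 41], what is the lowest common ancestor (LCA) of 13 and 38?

Tree insertion order: [35, 10, 13, 42, 24, 38, 49, 44, 17, 30, 16, 41]
Tree (level-order array): [35, 10, 42, None, 13, 38, 49, None, 24, None, 41, 44, None, 17, 30, None, None, None, None, 16]
In a BST, the LCA of p=13, q=38 is the first node v on the
root-to-leaf path with p <= v <= q (go left if both < v, right if both > v).
Walk from root:
  at 35: 13 <= 35 <= 38, this is the LCA
LCA = 35


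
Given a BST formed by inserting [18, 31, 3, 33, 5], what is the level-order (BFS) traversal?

Tree insertion order: [18, 31, 3, 33, 5]
Tree (level-order array): [18, 3, 31, None, 5, None, 33]
BFS from the root, enqueuing left then right child of each popped node:
  queue [18] -> pop 18, enqueue [3, 31], visited so far: [18]
  queue [3, 31] -> pop 3, enqueue [5], visited so far: [18, 3]
  queue [31, 5] -> pop 31, enqueue [33], visited so far: [18, 3, 31]
  queue [5, 33] -> pop 5, enqueue [none], visited so far: [18, 3, 31, 5]
  queue [33] -> pop 33, enqueue [none], visited so far: [18, 3, 31, 5, 33]
Result: [18, 3, 31, 5, 33]


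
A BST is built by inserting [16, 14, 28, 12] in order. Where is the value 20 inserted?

Starting tree (level order): [16, 14, 28, 12]
Insertion path: 16 -> 28
Result: insert 20 as left child of 28
Final tree (level order): [16, 14, 28, 12, None, 20]


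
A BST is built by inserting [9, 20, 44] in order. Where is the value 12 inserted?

Starting tree (level order): [9, None, 20, None, 44]
Insertion path: 9 -> 20
Result: insert 12 as left child of 20
Final tree (level order): [9, None, 20, 12, 44]


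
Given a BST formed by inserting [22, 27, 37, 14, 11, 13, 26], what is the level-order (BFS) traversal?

Tree insertion order: [22, 27, 37, 14, 11, 13, 26]
Tree (level-order array): [22, 14, 27, 11, None, 26, 37, None, 13]
BFS from the root, enqueuing left then right child of each popped node:
  queue [22] -> pop 22, enqueue [14, 27], visited so far: [22]
  queue [14, 27] -> pop 14, enqueue [11], visited so far: [22, 14]
  queue [27, 11] -> pop 27, enqueue [26, 37], visited so far: [22, 14, 27]
  queue [11, 26, 37] -> pop 11, enqueue [13], visited so far: [22, 14, 27, 11]
  queue [26, 37, 13] -> pop 26, enqueue [none], visited so far: [22, 14, 27, 11, 26]
  queue [37, 13] -> pop 37, enqueue [none], visited so far: [22, 14, 27, 11, 26, 37]
  queue [13] -> pop 13, enqueue [none], visited so far: [22, 14, 27, 11, 26, 37, 13]
Result: [22, 14, 27, 11, 26, 37, 13]


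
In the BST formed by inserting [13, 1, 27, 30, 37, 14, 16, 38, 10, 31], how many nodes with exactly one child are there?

Tree built from: [13, 1, 27, 30, 37, 14, 16, 38, 10, 31]
Tree (level-order array): [13, 1, 27, None, 10, 14, 30, None, None, None, 16, None, 37, None, None, 31, 38]
Rule: These are nodes with exactly 1 non-null child.
Per-node child counts:
  node 13: 2 child(ren)
  node 1: 1 child(ren)
  node 10: 0 child(ren)
  node 27: 2 child(ren)
  node 14: 1 child(ren)
  node 16: 0 child(ren)
  node 30: 1 child(ren)
  node 37: 2 child(ren)
  node 31: 0 child(ren)
  node 38: 0 child(ren)
Matching nodes: [1, 14, 30]
Count of nodes with exactly one child: 3


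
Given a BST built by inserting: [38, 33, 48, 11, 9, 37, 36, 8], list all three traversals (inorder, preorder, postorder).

Tree insertion order: [38, 33, 48, 11, 9, 37, 36, 8]
Tree (level-order array): [38, 33, 48, 11, 37, None, None, 9, None, 36, None, 8]
Inorder (L, root, R): [8, 9, 11, 33, 36, 37, 38, 48]
Preorder (root, L, R): [38, 33, 11, 9, 8, 37, 36, 48]
Postorder (L, R, root): [8, 9, 11, 36, 37, 33, 48, 38]


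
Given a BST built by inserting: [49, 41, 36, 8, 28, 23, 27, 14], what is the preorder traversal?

Tree insertion order: [49, 41, 36, 8, 28, 23, 27, 14]
Tree (level-order array): [49, 41, None, 36, None, 8, None, None, 28, 23, None, 14, 27]
Preorder traversal: [49, 41, 36, 8, 28, 23, 14, 27]


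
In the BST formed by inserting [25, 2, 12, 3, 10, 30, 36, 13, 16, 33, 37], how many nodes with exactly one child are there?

Tree built from: [25, 2, 12, 3, 10, 30, 36, 13, 16, 33, 37]
Tree (level-order array): [25, 2, 30, None, 12, None, 36, 3, 13, 33, 37, None, 10, None, 16]
Rule: These are nodes with exactly 1 non-null child.
Per-node child counts:
  node 25: 2 child(ren)
  node 2: 1 child(ren)
  node 12: 2 child(ren)
  node 3: 1 child(ren)
  node 10: 0 child(ren)
  node 13: 1 child(ren)
  node 16: 0 child(ren)
  node 30: 1 child(ren)
  node 36: 2 child(ren)
  node 33: 0 child(ren)
  node 37: 0 child(ren)
Matching nodes: [2, 3, 13, 30]
Count of nodes with exactly one child: 4


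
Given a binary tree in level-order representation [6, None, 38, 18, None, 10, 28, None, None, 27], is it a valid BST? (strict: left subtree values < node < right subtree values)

Level-order array: [6, None, 38, 18, None, 10, 28, None, None, 27]
Validate using subtree bounds (lo, hi): at each node, require lo < value < hi,
then recurse left with hi=value and right with lo=value.
Preorder trace (stopping at first violation):
  at node 6 with bounds (-inf, +inf): OK
  at node 38 with bounds (6, +inf): OK
  at node 18 with bounds (6, 38): OK
  at node 10 with bounds (6, 18): OK
  at node 28 with bounds (18, 38): OK
  at node 27 with bounds (18, 28): OK
No violation found at any node.
Result: Valid BST


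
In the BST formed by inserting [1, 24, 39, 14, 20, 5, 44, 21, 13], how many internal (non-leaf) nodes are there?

Tree built from: [1, 24, 39, 14, 20, 5, 44, 21, 13]
Tree (level-order array): [1, None, 24, 14, 39, 5, 20, None, 44, None, 13, None, 21]
Rule: An internal node has at least one child.
Per-node child counts:
  node 1: 1 child(ren)
  node 24: 2 child(ren)
  node 14: 2 child(ren)
  node 5: 1 child(ren)
  node 13: 0 child(ren)
  node 20: 1 child(ren)
  node 21: 0 child(ren)
  node 39: 1 child(ren)
  node 44: 0 child(ren)
Matching nodes: [1, 24, 14, 5, 20, 39]
Count of internal (non-leaf) nodes: 6


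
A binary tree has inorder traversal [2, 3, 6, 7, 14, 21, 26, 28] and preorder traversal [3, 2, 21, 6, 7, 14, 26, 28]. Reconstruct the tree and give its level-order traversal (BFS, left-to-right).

Inorder:  [2, 3, 6, 7, 14, 21, 26, 28]
Preorder: [3, 2, 21, 6, 7, 14, 26, 28]
Algorithm: preorder visits root first, so consume preorder in order;
for each root, split the current inorder slice at that value into
left-subtree inorder and right-subtree inorder, then recurse.
Recursive splits:
  root=3; inorder splits into left=[2], right=[6, 7, 14, 21, 26, 28]
  root=2; inorder splits into left=[], right=[]
  root=21; inorder splits into left=[6, 7, 14], right=[26, 28]
  root=6; inorder splits into left=[], right=[7, 14]
  root=7; inorder splits into left=[], right=[14]
  root=14; inorder splits into left=[], right=[]
  root=26; inorder splits into left=[], right=[28]
  root=28; inorder splits into left=[], right=[]
Reconstructed level-order: [3, 2, 21, 6, 26, 7, 28, 14]


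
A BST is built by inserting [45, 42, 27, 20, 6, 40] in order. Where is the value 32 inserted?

Starting tree (level order): [45, 42, None, 27, None, 20, 40, 6]
Insertion path: 45 -> 42 -> 27 -> 40
Result: insert 32 as left child of 40
Final tree (level order): [45, 42, None, 27, None, 20, 40, 6, None, 32]


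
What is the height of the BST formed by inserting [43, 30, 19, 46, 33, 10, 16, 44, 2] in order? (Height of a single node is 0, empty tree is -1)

Insertion order: [43, 30, 19, 46, 33, 10, 16, 44, 2]
Tree (level-order array): [43, 30, 46, 19, 33, 44, None, 10, None, None, None, None, None, 2, 16]
Compute height bottom-up (empty subtree = -1):
  height(2) = 1 + max(-1, -1) = 0
  height(16) = 1 + max(-1, -1) = 0
  height(10) = 1 + max(0, 0) = 1
  height(19) = 1 + max(1, -1) = 2
  height(33) = 1 + max(-1, -1) = 0
  height(30) = 1 + max(2, 0) = 3
  height(44) = 1 + max(-1, -1) = 0
  height(46) = 1 + max(0, -1) = 1
  height(43) = 1 + max(3, 1) = 4
Height = 4


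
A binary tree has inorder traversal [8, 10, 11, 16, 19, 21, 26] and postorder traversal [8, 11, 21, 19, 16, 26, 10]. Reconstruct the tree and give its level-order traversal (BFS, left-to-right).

Inorder:   [8, 10, 11, 16, 19, 21, 26]
Postorder: [8, 11, 21, 19, 16, 26, 10]
Algorithm: postorder visits root last, so walk postorder right-to-left;
each value is the root of the current inorder slice — split it at that
value, recurse on the right subtree first, then the left.
Recursive splits:
  root=10; inorder splits into left=[8], right=[11, 16, 19, 21, 26]
  root=26; inorder splits into left=[11, 16, 19, 21], right=[]
  root=16; inorder splits into left=[11], right=[19, 21]
  root=19; inorder splits into left=[], right=[21]
  root=21; inorder splits into left=[], right=[]
  root=11; inorder splits into left=[], right=[]
  root=8; inorder splits into left=[], right=[]
Reconstructed level-order: [10, 8, 26, 16, 11, 19, 21]


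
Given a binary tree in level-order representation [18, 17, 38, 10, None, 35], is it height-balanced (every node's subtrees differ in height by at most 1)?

Tree (level-order array): [18, 17, 38, 10, None, 35]
Definition: a tree is height-balanced if, at every node, |h(left) - h(right)| <= 1 (empty subtree has height -1).
Bottom-up per-node check:
  node 10: h_left=-1, h_right=-1, diff=0 [OK], height=0
  node 17: h_left=0, h_right=-1, diff=1 [OK], height=1
  node 35: h_left=-1, h_right=-1, diff=0 [OK], height=0
  node 38: h_left=0, h_right=-1, diff=1 [OK], height=1
  node 18: h_left=1, h_right=1, diff=0 [OK], height=2
All nodes satisfy the balance condition.
Result: Balanced


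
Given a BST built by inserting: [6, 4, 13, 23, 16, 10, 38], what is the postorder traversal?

Tree insertion order: [6, 4, 13, 23, 16, 10, 38]
Tree (level-order array): [6, 4, 13, None, None, 10, 23, None, None, 16, 38]
Postorder traversal: [4, 10, 16, 38, 23, 13, 6]


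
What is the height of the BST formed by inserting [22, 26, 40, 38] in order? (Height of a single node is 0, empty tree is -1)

Insertion order: [22, 26, 40, 38]
Tree (level-order array): [22, None, 26, None, 40, 38]
Compute height bottom-up (empty subtree = -1):
  height(38) = 1 + max(-1, -1) = 0
  height(40) = 1 + max(0, -1) = 1
  height(26) = 1 + max(-1, 1) = 2
  height(22) = 1 + max(-1, 2) = 3
Height = 3


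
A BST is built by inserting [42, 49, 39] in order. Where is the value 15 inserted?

Starting tree (level order): [42, 39, 49]
Insertion path: 42 -> 39
Result: insert 15 as left child of 39
Final tree (level order): [42, 39, 49, 15]


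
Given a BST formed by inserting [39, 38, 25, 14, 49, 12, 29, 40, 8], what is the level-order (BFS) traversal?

Tree insertion order: [39, 38, 25, 14, 49, 12, 29, 40, 8]
Tree (level-order array): [39, 38, 49, 25, None, 40, None, 14, 29, None, None, 12, None, None, None, 8]
BFS from the root, enqueuing left then right child of each popped node:
  queue [39] -> pop 39, enqueue [38, 49], visited so far: [39]
  queue [38, 49] -> pop 38, enqueue [25], visited so far: [39, 38]
  queue [49, 25] -> pop 49, enqueue [40], visited so far: [39, 38, 49]
  queue [25, 40] -> pop 25, enqueue [14, 29], visited so far: [39, 38, 49, 25]
  queue [40, 14, 29] -> pop 40, enqueue [none], visited so far: [39, 38, 49, 25, 40]
  queue [14, 29] -> pop 14, enqueue [12], visited so far: [39, 38, 49, 25, 40, 14]
  queue [29, 12] -> pop 29, enqueue [none], visited so far: [39, 38, 49, 25, 40, 14, 29]
  queue [12] -> pop 12, enqueue [8], visited so far: [39, 38, 49, 25, 40, 14, 29, 12]
  queue [8] -> pop 8, enqueue [none], visited so far: [39, 38, 49, 25, 40, 14, 29, 12, 8]
Result: [39, 38, 49, 25, 40, 14, 29, 12, 8]


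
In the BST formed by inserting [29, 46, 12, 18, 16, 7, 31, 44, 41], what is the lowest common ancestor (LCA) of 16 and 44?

Tree insertion order: [29, 46, 12, 18, 16, 7, 31, 44, 41]
Tree (level-order array): [29, 12, 46, 7, 18, 31, None, None, None, 16, None, None, 44, None, None, 41]
In a BST, the LCA of p=16, q=44 is the first node v on the
root-to-leaf path with p <= v <= q (go left if both < v, right if both > v).
Walk from root:
  at 29: 16 <= 29 <= 44, this is the LCA
LCA = 29


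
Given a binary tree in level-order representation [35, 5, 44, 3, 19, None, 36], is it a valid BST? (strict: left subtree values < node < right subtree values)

Level-order array: [35, 5, 44, 3, 19, None, 36]
Validate using subtree bounds (lo, hi): at each node, require lo < value < hi,
then recurse left with hi=value and right with lo=value.
Preorder trace (stopping at first violation):
  at node 35 with bounds (-inf, +inf): OK
  at node 5 with bounds (-inf, 35): OK
  at node 3 with bounds (-inf, 5): OK
  at node 19 with bounds (5, 35): OK
  at node 44 with bounds (35, +inf): OK
  at node 36 with bounds (44, +inf): VIOLATION
Node 36 violates its bound: not (44 < 36 < +inf).
Result: Not a valid BST


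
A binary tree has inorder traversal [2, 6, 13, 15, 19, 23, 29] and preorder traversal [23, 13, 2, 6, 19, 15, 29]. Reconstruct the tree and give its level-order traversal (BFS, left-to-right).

Inorder:  [2, 6, 13, 15, 19, 23, 29]
Preorder: [23, 13, 2, 6, 19, 15, 29]
Algorithm: preorder visits root first, so consume preorder in order;
for each root, split the current inorder slice at that value into
left-subtree inorder and right-subtree inorder, then recurse.
Recursive splits:
  root=23; inorder splits into left=[2, 6, 13, 15, 19], right=[29]
  root=13; inorder splits into left=[2, 6], right=[15, 19]
  root=2; inorder splits into left=[], right=[6]
  root=6; inorder splits into left=[], right=[]
  root=19; inorder splits into left=[15], right=[]
  root=15; inorder splits into left=[], right=[]
  root=29; inorder splits into left=[], right=[]
Reconstructed level-order: [23, 13, 29, 2, 19, 6, 15]


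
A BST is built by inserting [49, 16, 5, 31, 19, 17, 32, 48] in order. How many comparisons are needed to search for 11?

Search path for 11: 49 -> 16 -> 5
Found: False
Comparisons: 3


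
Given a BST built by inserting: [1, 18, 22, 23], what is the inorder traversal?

Tree insertion order: [1, 18, 22, 23]
Tree (level-order array): [1, None, 18, None, 22, None, 23]
Inorder traversal: [1, 18, 22, 23]


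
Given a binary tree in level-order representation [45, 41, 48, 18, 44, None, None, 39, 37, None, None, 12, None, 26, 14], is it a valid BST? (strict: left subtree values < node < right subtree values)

Level-order array: [45, 41, 48, 18, 44, None, None, 39, 37, None, None, 12, None, 26, 14]
Validate using subtree bounds (lo, hi): at each node, require lo < value < hi,
then recurse left with hi=value and right with lo=value.
Preorder trace (stopping at first violation):
  at node 45 with bounds (-inf, +inf): OK
  at node 41 with bounds (-inf, 45): OK
  at node 18 with bounds (-inf, 41): OK
  at node 39 with bounds (-inf, 18): VIOLATION
Node 39 violates its bound: not (-inf < 39 < 18).
Result: Not a valid BST


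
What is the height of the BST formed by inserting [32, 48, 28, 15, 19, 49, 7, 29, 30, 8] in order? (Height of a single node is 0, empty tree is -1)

Insertion order: [32, 48, 28, 15, 19, 49, 7, 29, 30, 8]
Tree (level-order array): [32, 28, 48, 15, 29, None, 49, 7, 19, None, 30, None, None, None, 8]
Compute height bottom-up (empty subtree = -1):
  height(8) = 1 + max(-1, -1) = 0
  height(7) = 1 + max(-1, 0) = 1
  height(19) = 1 + max(-1, -1) = 0
  height(15) = 1 + max(1, 0) = 2
  height(30) = 1 + max(-1, -1) = 0
  height(29) = 1 + max(-1, 0) = 1
  height(28) = 1 + max(2, 1) = 3
  height(49) = 1 + max(-1, -1) = 0
  height(48) = 1 + max(-1, 0) = 1
  height(32) = 1 + max(3, 1) = 4
Height = 4


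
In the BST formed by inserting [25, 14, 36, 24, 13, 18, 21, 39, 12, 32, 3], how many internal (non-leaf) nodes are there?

Tree built from: [25, 14, 36, 24, 13, 18, 21, 39, 12, 32, 3]
Tree (level-order array): [25, 14, 36, 13, 24, 32, 39, 12, None, 18, None, None, None, None, None, 3, None, None, 21]
Rule: An internal node has at least one child.
Per-node child counts:
  node 25: 2 child(ren)
  node 14: 2 child(ren)
  node 13: 1 child(ren)
  node 12: 1 child(ren)
  node 3: 0 child(ren)
  node 24: 1 child(ren)
  node 18: 1 child(ren)
  node 21: 0 child(ren)
  node 36: 2 child(ren)
  node 32: 0 child(ren)
  node 39: 0 child(ren)
Matching nodes: [25, 14, 13, 12, 24, 18, 36]
Count of internal (non-leaf) nodes: 7


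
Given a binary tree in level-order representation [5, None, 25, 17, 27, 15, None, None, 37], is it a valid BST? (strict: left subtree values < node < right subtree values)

Level-order array: [5, None, 25, 17, 27, 15, None, None, 37]
Validate using subtree bounds (lo, hi): at each node, require lo < value < hi,
then recurse left with hi=value and right with lo=value.
Preorder trace (stopping at first violation):
  at node 5 with bounds (-inf, +inf): OK
  at node 25 with bounds (5, +inf): OK
  at node 17 with bounds (5, 25): OK
  at node 15 with bounds (5, 17): OK
  at node 27 with bounds (25, +inf): OK
  at node 37 with bounds (27, +inf): OK
No violation found at any node.
Result: Valid BST


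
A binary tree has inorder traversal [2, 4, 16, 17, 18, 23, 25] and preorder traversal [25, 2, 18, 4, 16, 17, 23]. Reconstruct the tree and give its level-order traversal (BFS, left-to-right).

Inorder:  [2, 4, 16, 17, 18, 23, 25]
Preorder: [25, 2, 18, 4, 16, 17, 23]
Algorithm: preorder visits root first, so consume preorder in order;
for each root, split the current inorder slice at that value into
left-subtree inorder and right-subtree inorder, then recurse.
Recursive splits:
  root=25; inorder splits into left=[2, 4, 16, 17, 18, 23], right=[]
  root=2; inorder splits into left=[], right=[4, 16, 17, 18, 23]
  root=18; inorder splits into left=[4, 16, 17], right=[23]
  root=4; inorder splits into left=[], right=[16, 17]
  root=16; inorder splits into left=[], right=[17]
  root=17; inorder splits into left=[], right=[]
  root=23; inorder splits into left=[], right=[]
Reconstructed level-order: [25, 2, 18, 4, 23, 16, 17]


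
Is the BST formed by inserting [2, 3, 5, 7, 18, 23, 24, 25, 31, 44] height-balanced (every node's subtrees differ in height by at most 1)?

Tree (level-order array): [2, None, 3, None, 5, None, 7, None, 18, None, 23, None, 24, None, 25, None, 31, None, 44]
Definition: a tree is height-balanced if, at every node, |h(left) - h(right)| <= 1 (empty subtree has height -1).
Bottom-up per-node check:
  node 44: h_left=-1, h_right=-1, diff=0 [OK], height=0
  node 31: h_left=-1, h_right=0, diff=1 [OK], height=1
  node 25: h_left=-1, h_right=1, diff=2 [FAIL (|-1-1|=2 > 1)], height=2
  node 24: h_left=-1, h_right=2, diff=3 [FAIL (|-1-2|=3 > 1)], height=3
  node 23: h_left=-1, h_right=3, diff=4 [FAIL (|-1-3|=4 > 1)], height=4
  node 18: h_left=-1, h_right=4, diff=5 [FAIL (|-1-4|=5 > 1)], height=5
  node 7: h_left=-1, h_right=5, diff=6 [FAIL (|-1-5|=6 > 1)], height=6
  node 5: h_left=-1, h_right=6, diff=7 [FAIL (|-1-6|=7 > 1)], height=7
  node 3: h_left=-1, h_right=7, diff=8 [FAIL (|-1-7|=8 > 1)], height=8
  node 2: h_left=-1, h_right=8, diff=9 [FAIL (|-1-8|=9 > 1)], height=9
Node 25 violates the condition: |-1 - 1| = 2 > 1.
Result: Not balanced


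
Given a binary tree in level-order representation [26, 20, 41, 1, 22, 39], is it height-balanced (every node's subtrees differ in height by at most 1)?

Tree (level-order array): [26, 20, 41, 1, 22, 39]
Definition: a tree is height-balanced if, at every node, |h(left) - h(right)| <= 1 (empty subtree has height -1).
Bottom-up per-node check:
  node 1: h_left=-1, h_right=-1, diff=0 [OK], height=0
  node 22: h_left=-1, h_right=-1, diff=0 [OK], height=0
  node 20: h_left=0, h_right=0, diff=0 [OK], height=1
  node 39: h_left=-1, h_right=-1, diff=0 [OK], height=0
  node 41: h_left=0, h_right=-1, diff=1 [OK], height=1
  node 26: h_left=1, h_right=1, diff=0 [OK], height=2
All nodes satisfy the balance condition.
Result: Balanced
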